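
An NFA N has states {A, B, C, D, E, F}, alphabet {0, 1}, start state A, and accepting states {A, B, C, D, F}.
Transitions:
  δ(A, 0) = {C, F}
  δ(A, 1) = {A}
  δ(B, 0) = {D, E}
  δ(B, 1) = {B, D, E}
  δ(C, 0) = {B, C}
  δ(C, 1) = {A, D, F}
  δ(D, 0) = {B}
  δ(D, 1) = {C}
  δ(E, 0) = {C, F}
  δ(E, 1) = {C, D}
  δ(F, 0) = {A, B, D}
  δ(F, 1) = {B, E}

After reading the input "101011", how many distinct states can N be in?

Start: {A}
read 1: {A}
read 0: {C, F}
read 1: {A, B, D, E, F}
read 0: {A, B, C, D, E, F}
read 1: {A, B, C, D, E, F}
read 1: {A, B, C, D, E, F}
Final reachable set {A, B, C, D, E, F} has 6 states.

6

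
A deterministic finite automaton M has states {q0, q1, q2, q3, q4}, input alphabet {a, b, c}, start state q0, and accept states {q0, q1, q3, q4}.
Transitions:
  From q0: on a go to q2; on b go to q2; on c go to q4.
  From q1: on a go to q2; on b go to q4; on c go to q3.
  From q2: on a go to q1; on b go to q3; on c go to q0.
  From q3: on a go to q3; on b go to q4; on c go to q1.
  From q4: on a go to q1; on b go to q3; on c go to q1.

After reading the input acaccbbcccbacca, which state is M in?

q2

q0 --a--> q2
q2 --c--> q0
q0 --a--> q2
q2 --c--> q0
q0 --c--> q4
q4 --b--> q3
q3 --b--> q4
q4 --c--> q1
q1 --c--> q3
q3 --c--> q1
q1 --b--> q4
q4 --a--> q1
q1 --c--> q3
q3 --c--> q1
q1 --a--> q2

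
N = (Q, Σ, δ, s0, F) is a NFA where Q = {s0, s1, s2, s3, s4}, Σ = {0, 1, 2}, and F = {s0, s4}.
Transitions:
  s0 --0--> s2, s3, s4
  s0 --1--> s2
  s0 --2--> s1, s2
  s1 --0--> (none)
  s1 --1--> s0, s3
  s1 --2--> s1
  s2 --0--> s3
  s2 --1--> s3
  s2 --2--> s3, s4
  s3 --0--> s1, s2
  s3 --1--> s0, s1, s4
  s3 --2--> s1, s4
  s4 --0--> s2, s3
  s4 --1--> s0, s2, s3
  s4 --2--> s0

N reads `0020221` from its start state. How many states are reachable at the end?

Start: {s0}
read 0: {s2, s3, s4}
read 0: {s1, s2, s3}
read 2: {s1, s3, s4}
read 0: {s1, s2, s3}
read 2: {s1, s3, s4}
read 2: {s0, s1, s4}
read 1: {s0, s2, s3}
Final reachable set {s0, s2, s3} has 3 states.

3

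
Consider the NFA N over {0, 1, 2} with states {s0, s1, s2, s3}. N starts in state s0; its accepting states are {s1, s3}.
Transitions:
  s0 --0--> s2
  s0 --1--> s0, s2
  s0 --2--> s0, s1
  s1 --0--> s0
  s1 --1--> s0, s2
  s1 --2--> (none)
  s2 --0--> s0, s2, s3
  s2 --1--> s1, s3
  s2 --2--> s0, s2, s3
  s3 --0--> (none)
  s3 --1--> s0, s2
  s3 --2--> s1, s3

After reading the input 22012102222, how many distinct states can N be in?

4

Start: {s0}
read 2: {s0, s1}
read 2: {s0, s1}
read 0: {s0, s2}
read 1: {s0, s1, s2, s3}
read 2: {s0, s1, s2, s3}
read 1: {s0, s1, s2, s3}
read 0: {s0, s2, s3}
read 2: {s0, s1, s2, s3}
read 2: {s0, s1, s2, s3}
read 2: {s0, s1, s2, s3}
read 2: {s0, s1, s2, s3}
Final reachable set {s0, s1, s2, s3} has 4 states.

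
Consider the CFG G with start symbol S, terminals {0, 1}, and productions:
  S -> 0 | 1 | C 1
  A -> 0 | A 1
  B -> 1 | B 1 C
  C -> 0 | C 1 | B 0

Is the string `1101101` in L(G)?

yes

S ⇒ C1 ⇒ B01 ⇒ B1C01 ⇒ 11C01 ⇒ 11C101 ⇒ 11C1101 ⇒ 1101101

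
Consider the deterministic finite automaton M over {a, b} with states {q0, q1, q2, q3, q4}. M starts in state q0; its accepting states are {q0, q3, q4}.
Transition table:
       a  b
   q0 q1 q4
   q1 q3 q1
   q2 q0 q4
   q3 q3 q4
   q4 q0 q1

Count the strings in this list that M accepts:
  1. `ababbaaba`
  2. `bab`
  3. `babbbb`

`ababbaaba`: accepted
`bab`: accepted
`babbbb`: rejected

2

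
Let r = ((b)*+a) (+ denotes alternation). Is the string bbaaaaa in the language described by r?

Neither (b)* nor a matches bbaaaaa.

no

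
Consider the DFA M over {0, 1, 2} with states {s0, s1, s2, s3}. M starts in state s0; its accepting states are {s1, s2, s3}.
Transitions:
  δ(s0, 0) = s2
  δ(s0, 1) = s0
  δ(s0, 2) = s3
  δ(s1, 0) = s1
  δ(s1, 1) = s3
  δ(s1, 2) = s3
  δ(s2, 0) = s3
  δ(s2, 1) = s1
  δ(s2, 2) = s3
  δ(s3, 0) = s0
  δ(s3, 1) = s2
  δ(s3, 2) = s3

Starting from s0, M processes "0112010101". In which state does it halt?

s3

s0 --0--> s2
s2 --1--> s1
s1 --1--> s3
s3 --2--> s3
s3 --0--> s0
s0 --1--> s0
s0 --0--> s2
s2 --1--> s1
s1 --0--> s1
s1 --1--> s3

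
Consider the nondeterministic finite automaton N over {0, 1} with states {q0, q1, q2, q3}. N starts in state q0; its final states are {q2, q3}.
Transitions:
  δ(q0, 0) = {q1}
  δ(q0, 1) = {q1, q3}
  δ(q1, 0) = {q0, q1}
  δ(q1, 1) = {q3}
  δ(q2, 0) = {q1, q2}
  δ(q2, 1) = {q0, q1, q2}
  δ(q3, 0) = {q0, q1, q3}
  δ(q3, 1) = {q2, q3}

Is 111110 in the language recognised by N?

Start: {q0}
read 1: {q1, q3}
read 1: {q2, q3}
read 1: {q0, q1, q2, q3}
read 1: {q0, q1, q2, q3}
read 1: {q0, q1, q2, q3}
read 0: {q0, q1, q2, q3}
Reachable ∩ accepting = {q2, q3} — nonempty.

accepted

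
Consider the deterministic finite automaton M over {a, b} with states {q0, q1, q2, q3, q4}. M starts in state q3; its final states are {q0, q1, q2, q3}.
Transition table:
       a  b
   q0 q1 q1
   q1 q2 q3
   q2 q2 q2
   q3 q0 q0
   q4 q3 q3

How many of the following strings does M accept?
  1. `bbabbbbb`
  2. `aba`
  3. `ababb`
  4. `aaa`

`bbabbbbb`: accepted
`aba`: accepted
`ababb`: accepted
`aaa`: accepted

4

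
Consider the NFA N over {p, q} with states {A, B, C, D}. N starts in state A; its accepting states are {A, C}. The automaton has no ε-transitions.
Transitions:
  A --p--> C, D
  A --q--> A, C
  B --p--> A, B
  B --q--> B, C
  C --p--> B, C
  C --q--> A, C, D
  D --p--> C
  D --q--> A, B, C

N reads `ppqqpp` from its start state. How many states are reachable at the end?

4

Start: {A}
read p: {C, D}
read p: {B, C}
read q: {A, B, C, D}
read q: {A, B, C, D}
read p: {A, B, C, D}
read p: {A, B, C, D}
Final reachable set {A, B, C, D} has 4 states.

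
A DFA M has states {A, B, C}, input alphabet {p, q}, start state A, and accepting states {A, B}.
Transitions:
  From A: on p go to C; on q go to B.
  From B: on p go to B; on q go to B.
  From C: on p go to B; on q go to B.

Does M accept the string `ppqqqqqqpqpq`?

A --p--> C
C --p--> B
B --q--> B
B --q--> B
B --q--> B
B --q--> B
B --q--> B
B --q--> B
B --p--> B
B --q--> B
B --p--> B
B --q--> B
End in state B, which is an accepting state.

accepted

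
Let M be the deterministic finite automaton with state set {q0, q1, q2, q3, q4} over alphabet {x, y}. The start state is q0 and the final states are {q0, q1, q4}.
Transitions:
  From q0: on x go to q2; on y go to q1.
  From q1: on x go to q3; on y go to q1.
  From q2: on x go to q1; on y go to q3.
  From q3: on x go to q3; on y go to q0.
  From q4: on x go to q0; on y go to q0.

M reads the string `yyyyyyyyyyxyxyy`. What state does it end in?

q0 --y--> q1
q1 --y--> q1
q1 --y--> q1
q1 --y--> q1
q1 --y--> q1
q1 --y--> q1
q1 --y--> q1
q1 --y--> q1
q1 --y--> q1
q1 --y--> q1
q1 --x--> q3
q3 --y--> q0
q0 --x--> q2
q2 --y--> q3
q3 --y--> q0

q0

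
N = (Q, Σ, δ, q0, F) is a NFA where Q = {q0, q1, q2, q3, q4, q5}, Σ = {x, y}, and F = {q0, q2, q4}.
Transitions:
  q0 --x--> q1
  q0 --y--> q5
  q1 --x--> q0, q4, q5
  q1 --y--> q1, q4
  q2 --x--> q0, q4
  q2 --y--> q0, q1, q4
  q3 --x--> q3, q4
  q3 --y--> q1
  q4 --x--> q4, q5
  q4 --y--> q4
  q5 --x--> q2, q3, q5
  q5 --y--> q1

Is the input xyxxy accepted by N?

accepted

Start: {q0}
read x: {q1}
read y: {q1, q4}
read x: {q0, q4, q5}
read x: {q1, q2, q3, q4, q5}
read y: {q0, q1, q4}
Reachable ∩ accepting = {q0, q4} — nonempty.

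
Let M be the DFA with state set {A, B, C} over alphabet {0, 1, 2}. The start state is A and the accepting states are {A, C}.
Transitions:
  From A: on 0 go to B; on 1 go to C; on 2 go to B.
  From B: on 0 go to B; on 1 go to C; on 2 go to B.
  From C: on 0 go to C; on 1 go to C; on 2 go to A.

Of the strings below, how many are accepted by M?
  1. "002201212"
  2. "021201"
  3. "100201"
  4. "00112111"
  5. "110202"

"002201212": accepted
"021201": accepted
"100201": accepted
"00112111": accepted
"110202": rejected

4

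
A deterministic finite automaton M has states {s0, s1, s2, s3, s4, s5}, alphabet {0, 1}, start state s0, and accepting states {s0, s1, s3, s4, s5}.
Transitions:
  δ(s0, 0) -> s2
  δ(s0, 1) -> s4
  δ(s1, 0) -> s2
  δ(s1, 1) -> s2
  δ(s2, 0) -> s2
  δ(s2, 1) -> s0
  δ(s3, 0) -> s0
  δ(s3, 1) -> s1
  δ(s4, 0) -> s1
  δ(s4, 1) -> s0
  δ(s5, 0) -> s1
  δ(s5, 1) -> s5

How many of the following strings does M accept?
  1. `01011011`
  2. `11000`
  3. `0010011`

2

`01011011`: accepted
`11000`: rejected
`0010011`: accepted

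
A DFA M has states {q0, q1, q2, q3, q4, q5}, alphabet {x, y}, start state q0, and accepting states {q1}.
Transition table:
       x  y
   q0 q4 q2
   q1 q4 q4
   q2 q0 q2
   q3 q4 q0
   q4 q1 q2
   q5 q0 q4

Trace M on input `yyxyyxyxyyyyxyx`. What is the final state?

q0 --y--> q2
q2 --y--> q2
q2 --x--> q0
q0 --y--> q2
q2 --y--> q2
q2 --x--> q0
q0 --y--> q2
q2 --x--> q0
q0 --y--> q2
q2 --y--> q2
q2 --y--> q2
q2 --y--> q2
q2 --x--> q0
q0 --y--> q2
q2 --x--> q0

q0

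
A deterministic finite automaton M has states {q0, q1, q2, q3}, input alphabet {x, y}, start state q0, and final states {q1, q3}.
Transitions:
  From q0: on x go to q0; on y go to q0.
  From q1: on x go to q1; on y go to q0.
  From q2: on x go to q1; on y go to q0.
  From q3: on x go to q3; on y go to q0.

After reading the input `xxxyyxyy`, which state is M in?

q0

q0 --x--> q0
q0 --x--> q0
q0 --x--> q0
q0 --y--> q0
q0 --y--> q0
q0 --x--> q0
q0 --y--> q0
q0 --y--> q0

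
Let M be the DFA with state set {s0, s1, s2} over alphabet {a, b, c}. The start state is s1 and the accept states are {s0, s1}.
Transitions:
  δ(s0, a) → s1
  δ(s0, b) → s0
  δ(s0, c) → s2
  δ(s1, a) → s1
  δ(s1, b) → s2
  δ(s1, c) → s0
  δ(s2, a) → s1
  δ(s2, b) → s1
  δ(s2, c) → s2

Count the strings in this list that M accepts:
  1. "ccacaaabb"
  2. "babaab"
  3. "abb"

"ccacaaabb": accepted
"babaab": rejected
"abb": accepted

2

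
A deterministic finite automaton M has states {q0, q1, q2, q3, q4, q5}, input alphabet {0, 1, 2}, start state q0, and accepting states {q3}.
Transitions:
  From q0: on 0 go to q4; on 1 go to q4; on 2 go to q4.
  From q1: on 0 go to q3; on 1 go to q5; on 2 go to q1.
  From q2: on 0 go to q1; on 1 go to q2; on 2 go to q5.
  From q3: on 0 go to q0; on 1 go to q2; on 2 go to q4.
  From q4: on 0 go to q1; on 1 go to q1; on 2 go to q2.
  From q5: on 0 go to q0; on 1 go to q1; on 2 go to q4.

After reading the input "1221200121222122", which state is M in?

q0 --1--> q4
q4 --2--> q2
q2 --2--> q5
q5 --1--> q1
q1 --2--> q1
q1 --0--> q3
q3 --0--> q0
q0 --1--> q4
q4 --2--> q2
q2 --1--> q2
q2 --2--> q5
q5 --2--> q4
q4 --2--> q2
q2 --1--> q2
q2 --2--> q5
q5 --2--> q4

q4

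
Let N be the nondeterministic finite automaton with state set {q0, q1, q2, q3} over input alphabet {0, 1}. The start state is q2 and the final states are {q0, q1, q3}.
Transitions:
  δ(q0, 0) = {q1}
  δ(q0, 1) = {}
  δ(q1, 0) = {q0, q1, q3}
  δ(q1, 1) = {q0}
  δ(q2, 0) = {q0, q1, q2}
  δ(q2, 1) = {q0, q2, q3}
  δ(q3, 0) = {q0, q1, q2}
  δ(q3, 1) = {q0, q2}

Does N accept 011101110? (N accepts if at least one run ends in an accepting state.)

accepted

Start: {q2}
read 0: {q0, q1, q2}
read 1: {q0, q2, q3}
read 1: {q0, q2, q3}
read 1: {q0, q2, q3}
read 0: {q0, q1, q2}
read 1: {q0, q2, q3}
read 1: {q0, q2, q3}
read 1: {q0, q2, q3}
read 0: {q0, q1, q2}
Reachable ∩ accepting = {q0, q1} — nonempty.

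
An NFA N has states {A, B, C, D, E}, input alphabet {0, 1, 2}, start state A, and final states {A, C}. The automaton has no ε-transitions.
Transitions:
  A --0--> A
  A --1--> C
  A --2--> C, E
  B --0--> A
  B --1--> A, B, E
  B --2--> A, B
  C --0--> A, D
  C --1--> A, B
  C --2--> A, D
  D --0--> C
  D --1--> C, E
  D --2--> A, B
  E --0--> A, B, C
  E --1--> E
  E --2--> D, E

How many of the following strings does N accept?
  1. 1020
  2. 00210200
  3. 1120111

3

1020: accepted
00210200: accepted
1120111: accepted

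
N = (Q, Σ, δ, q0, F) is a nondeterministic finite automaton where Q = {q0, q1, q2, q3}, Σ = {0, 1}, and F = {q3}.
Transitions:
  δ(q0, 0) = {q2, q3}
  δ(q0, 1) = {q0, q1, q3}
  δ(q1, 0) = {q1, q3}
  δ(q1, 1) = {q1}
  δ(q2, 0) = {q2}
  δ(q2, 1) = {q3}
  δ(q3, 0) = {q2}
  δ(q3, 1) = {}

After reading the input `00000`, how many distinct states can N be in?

Start: {q0}
read 0: {q2, q3}
read 0: {q2}
read 0: {q2}
read 0: {q2}
read 0: {q2}
Final reachable set {q2} has 1 state.

1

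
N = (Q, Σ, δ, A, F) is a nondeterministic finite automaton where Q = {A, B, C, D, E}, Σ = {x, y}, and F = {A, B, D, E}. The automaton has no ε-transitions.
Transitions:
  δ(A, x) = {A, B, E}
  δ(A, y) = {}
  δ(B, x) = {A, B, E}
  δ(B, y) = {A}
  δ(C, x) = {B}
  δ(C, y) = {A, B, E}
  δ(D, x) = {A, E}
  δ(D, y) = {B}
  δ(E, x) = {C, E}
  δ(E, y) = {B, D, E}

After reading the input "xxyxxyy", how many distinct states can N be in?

4

Start: {A}
read x: {A, B, E}
read x: {A, B, C, E}
read y: {A, B, D, E}
read x: {A, B, C, E}
read x: {A, B, C, E}
read y: {A, B, D, E}
read y: {A, B, D, E}
Final reachable set {A, B, D, E} has 4 states.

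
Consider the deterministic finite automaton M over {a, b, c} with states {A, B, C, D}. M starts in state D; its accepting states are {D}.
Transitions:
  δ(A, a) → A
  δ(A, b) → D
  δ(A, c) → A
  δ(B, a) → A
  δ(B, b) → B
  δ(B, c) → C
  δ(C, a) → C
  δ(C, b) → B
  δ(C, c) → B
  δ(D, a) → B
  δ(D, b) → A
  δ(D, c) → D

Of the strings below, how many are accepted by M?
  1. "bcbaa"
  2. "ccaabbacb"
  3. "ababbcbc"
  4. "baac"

2

"bcbaa": rejected
"ccaabbacb": accepted
"ababbcbc": accepted
"baac": rejected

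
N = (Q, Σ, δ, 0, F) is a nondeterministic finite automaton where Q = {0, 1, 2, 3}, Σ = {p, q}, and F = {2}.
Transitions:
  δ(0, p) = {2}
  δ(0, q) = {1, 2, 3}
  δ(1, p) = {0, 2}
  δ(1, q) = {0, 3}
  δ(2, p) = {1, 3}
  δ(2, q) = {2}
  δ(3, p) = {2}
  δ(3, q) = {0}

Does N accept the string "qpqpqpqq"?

accepted

Start: {0}
read q: {1, 2, 3}
read p: {0, 1, 2, 3}
read q: {0, 1, 2, 3}
read p: {0, 1, 2, 3}
read q: {0, 1, 2, 3}
read p: {0, 1, 2, 3}
read q: {0, 1, 2, 3}
read q: {0, 1, 2, 3}
Reachable ∩ accepting = {2} — nonempty.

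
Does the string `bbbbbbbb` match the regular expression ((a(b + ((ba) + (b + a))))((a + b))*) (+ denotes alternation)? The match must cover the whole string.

No split of bbbbbbbb into u·v has (a(b+((ba)+(b+a)))) matching u and ((a+b))* matching v.

no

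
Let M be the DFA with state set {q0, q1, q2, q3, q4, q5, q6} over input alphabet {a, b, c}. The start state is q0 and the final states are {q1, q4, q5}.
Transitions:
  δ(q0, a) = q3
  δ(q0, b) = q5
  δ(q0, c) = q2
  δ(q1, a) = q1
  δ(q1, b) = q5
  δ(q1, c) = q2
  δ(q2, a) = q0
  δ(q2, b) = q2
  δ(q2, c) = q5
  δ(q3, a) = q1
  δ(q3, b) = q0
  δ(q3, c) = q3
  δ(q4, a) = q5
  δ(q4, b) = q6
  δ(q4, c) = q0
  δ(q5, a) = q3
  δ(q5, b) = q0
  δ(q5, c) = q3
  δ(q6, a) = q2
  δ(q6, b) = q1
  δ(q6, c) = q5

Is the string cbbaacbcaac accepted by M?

rejected

q0 --c--> q2
q2 --b--> q2
q2 --b--> q2
q2 --a--> q0
q0 --a--> q3
q3 --c--> q3
q3 --b--> q0
q0 --c--> q2
q2 --a--> q0
q0 --a--> q3
q3 --c--> q3
End in state q3, which is not an accepting state.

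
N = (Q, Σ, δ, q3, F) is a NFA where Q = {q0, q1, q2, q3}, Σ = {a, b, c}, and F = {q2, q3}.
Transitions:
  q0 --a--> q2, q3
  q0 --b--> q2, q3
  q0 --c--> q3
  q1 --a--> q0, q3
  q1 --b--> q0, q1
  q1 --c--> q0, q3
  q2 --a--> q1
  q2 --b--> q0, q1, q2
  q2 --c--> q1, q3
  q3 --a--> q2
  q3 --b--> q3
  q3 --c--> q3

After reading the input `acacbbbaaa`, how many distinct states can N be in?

4

Start: {q3}
read a: {q2}
read c: {q1, q3}
read a: {q0, q2, q3}
read c: {q1, q3}
read b: {q0, q1, q3}
read b: {q0, q1, q2, q3}
read b: {q0, q1, q2, q3}
read a: {q0, q1, q2, q3}
read a: {q0, q1, q2, q3}
read a: {q0, q1, q2, q3}
Final reachable set {q0, q1, q2, q3} has 4 states.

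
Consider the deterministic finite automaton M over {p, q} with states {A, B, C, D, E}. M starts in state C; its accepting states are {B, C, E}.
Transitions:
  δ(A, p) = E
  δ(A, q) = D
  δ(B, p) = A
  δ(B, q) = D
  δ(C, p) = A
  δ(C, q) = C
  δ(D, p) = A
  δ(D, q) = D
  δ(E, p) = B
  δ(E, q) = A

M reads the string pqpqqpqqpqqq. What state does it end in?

D

C --p--> A
A --q--> D
D --p--> A
A --q--> D
D --q--> D
D --p--> A
A --q--> D
D --q--> D
D --p--> A
A --q--> D
D --q--> D
D --q--> D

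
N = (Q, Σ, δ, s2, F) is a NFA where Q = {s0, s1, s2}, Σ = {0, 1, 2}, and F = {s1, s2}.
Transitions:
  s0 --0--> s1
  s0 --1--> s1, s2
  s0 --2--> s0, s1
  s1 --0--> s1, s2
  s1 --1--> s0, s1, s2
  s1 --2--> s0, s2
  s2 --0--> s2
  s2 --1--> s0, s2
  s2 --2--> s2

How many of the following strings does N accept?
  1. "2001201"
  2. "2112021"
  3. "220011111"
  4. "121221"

4

"2001201": accepted
"2112021": accepted
"220011111": accepted
"121221": accepted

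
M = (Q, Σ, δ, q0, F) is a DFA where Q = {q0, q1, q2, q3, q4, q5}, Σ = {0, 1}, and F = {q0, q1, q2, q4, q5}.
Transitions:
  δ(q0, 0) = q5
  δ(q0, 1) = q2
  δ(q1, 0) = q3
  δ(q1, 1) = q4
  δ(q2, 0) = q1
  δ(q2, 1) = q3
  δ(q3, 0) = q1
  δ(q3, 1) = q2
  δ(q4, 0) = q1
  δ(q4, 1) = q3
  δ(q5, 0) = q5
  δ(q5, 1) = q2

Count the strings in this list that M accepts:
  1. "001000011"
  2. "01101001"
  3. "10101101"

2

"001000011": rejected
"01101001": accepted
"10101101": accepted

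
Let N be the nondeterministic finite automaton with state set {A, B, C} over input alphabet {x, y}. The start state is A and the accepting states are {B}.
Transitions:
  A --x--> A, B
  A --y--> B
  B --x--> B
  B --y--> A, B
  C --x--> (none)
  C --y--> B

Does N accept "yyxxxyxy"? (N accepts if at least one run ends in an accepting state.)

Start: {A}
read y: {B}
read y: {A, B}
read x: {A, B}
read x: {A, B}
read x: {A, B}
read y: {A, B}
read x: {A, B}
read y: {A, B}
Reachable ∩ accepting = {B} — nonempty.

accepted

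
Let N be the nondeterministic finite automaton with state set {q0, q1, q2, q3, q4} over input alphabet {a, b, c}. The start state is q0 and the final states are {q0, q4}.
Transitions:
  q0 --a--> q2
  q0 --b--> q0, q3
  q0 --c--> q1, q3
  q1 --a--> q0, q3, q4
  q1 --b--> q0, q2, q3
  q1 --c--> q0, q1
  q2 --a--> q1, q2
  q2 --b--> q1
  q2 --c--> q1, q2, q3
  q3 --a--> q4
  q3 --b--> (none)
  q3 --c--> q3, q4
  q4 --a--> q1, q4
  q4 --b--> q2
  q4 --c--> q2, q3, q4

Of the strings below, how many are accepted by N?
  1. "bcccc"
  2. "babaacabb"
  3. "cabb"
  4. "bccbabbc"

"bcccc": accepted
"babaacabb": accepted
"cabb": accepted
"bccbabbc": accepted

4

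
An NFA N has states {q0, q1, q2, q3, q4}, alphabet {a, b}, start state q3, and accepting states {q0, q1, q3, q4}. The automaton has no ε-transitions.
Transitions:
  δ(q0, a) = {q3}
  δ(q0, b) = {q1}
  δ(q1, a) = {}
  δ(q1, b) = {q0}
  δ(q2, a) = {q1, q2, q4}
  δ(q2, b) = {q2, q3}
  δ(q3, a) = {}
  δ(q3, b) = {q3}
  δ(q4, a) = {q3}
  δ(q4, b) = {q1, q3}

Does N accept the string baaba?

Start: {q3}
read b: {q3}
read a: {}
The reachable set is empty and stays empty for the remaining 3 symbols.
Reachable ∩ accepting = {} — empty.

rejected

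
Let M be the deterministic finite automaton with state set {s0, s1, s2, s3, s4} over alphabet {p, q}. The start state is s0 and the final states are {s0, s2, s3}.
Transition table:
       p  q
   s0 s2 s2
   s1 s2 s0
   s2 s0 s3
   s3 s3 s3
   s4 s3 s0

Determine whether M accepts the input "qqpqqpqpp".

accepted

s0 --q--> s2
s2 --q--> s3
s3 --p--> s3
s3 --q--> s3
s3 --q--> s3
s3 --p--> s3
s3 --q--> s3
s3 --p--> s3
s3 --p--> s3
End in state s3, which is an accepting state.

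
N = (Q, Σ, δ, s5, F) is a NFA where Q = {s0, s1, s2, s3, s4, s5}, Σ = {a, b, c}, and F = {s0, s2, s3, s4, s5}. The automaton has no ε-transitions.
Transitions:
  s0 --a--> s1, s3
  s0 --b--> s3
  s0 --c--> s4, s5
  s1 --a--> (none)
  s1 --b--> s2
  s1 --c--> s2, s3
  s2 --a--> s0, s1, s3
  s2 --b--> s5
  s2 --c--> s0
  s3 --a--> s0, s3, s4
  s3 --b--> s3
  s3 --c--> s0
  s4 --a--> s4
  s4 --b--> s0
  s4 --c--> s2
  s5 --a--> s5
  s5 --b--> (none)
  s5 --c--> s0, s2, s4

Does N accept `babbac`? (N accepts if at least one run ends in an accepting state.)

Start: {s5}
read b: {}
The reachable set is empty and stays empty for the remaining 5 symbols.
Reachable ∩ accepting = {} — empty.

rejected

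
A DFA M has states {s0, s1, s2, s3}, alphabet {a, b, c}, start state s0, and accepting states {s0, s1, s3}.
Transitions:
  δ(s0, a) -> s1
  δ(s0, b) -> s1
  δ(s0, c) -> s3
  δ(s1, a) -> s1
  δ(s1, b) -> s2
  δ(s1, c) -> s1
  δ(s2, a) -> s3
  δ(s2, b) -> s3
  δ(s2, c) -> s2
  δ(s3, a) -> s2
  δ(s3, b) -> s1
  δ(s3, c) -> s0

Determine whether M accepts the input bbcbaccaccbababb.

s0 --b--> s1
s1 --b--> s2
s2 --c--> s2
s2 --b--> s3
s3 --a--> s2
s2 --c--> s2
s2 --c--> s2
s2 --a--> s3
s3 --c--> s0
s0 --c--> s3
s3 --b--> s1
s1 --a--> s1
s1 --b--> s2
s2 --a--> s3
s3 --b--> s1
s1 --b--> s2
End in state s2, which is not an accepting state.

rejected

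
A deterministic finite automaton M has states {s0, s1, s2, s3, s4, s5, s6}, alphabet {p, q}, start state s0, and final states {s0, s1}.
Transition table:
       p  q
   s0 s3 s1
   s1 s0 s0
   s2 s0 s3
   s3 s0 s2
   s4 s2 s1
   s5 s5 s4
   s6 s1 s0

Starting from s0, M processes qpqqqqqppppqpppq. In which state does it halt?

s1

s0 --q--> s1
s1 --p--> s0
s0 --q--> s1
s1 --q--> s0
s0 --q--> s1
s1 --q--> s0
s0 --q--> s1
s1 --p--> s0
s0 --p--> s3
s3 --p--> s0
s0 --p--> s3
s3 --q--> s2
s2 --p--> s0
s0 --p--> s3
s3 --p--> s0
s0 --q--> s1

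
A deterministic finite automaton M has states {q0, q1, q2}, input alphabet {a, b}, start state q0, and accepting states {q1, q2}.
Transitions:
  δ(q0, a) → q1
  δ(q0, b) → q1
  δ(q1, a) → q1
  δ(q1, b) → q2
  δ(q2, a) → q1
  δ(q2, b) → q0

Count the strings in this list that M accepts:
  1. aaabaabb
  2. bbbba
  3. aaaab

aaabaabb: rejected
bbbba: accepted
aaaab: accepted

2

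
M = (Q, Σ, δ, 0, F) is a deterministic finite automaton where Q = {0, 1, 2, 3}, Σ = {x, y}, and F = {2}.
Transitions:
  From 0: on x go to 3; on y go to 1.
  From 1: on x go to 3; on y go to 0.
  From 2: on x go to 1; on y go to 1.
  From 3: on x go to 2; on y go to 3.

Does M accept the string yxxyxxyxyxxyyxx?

0 --y--> 1
1 --x--> 3
3 --x--> 2
2 --y--> 1
1 --x--> 3
3 --x--> 2
2 --y--> 1
1 --x--> 3
3 --y--> 3
3 --x--> 2
2 --x--> 1
1 --y--> 0
0 --y--> 1
1 --x--> 3
3 --x--> 2
End in state 2, which is an accepting state.

accepted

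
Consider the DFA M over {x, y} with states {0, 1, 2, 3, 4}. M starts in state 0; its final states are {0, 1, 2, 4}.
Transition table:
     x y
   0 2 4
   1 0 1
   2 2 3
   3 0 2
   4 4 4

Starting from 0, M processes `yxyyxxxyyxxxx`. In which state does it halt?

0 --y--> 4
4 --x--> 4
4 --y--> 4
4 --y--> 4
4 --x--> 4
4 --x--> 4
4 --x--> 4
4 --y--> 4
4 --y--> 4
4 --x--> 4
4 --x--> 4
4 --x--> 4
4 --x--> 4

4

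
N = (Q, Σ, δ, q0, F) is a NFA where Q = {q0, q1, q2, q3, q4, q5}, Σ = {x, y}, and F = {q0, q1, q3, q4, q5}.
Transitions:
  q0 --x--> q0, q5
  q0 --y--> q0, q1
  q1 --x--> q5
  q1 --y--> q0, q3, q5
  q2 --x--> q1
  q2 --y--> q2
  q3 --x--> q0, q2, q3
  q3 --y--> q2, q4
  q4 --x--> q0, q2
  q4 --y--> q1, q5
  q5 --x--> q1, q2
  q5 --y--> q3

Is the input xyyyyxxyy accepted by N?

Start: {q0}
read x: {q0, q5}
read y: {q0, q1, q3}
read y: {q0, q1, q2, q3, q4, q5}
read y: {q0, q1, q2, q3, q4, q5}
read y: {q0, q1, q2, q3, q4, q5}
read x: {q0, q1, q2, q3, q5}
read x: {q0, q1, q2, q3, q5}
read y: {q0, q1, q2, q3, q4, q5}
read y: {q0, q1, q2, q3, q4, q5}
Reachable ∩ accepting = {q0, q1, q3, q4, q5} — nonempty.

accepted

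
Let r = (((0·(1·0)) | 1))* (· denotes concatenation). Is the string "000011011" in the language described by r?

no

000011011 cannot be split into zero or more pieces each matching ((0·(1·0))|1).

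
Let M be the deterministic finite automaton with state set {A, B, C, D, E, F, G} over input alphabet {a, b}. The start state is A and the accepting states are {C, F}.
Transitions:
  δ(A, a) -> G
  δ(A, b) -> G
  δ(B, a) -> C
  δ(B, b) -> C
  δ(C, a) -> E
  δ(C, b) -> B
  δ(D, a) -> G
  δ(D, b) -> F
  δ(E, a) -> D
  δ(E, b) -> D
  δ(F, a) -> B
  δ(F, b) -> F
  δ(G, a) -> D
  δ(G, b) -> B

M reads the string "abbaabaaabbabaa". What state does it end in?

A --a--> G
G --b--> B
B --b--> C
C --a--> E
E --a--> D
D --b--> F
F --a--> B
B --a--> C
C --a--> E
E --b--> D
D --b--> F
F --a--> B
B --b--> C
C --a--> E
E --a--> D

D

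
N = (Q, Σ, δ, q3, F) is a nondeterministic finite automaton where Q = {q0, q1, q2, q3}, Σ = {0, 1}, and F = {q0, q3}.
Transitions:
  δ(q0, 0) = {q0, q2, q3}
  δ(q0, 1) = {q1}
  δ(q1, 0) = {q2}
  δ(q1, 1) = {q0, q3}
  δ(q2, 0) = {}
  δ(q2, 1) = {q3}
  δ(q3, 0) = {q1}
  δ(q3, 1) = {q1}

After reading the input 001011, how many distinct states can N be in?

1

Start: {q3}
read 0: {q1}
read 0: {q2}
read 1: {q3}
read 0: {q1}
read 1: {q0, q3}
read 1: {q1}
Final reachable set {q1} has 1 state.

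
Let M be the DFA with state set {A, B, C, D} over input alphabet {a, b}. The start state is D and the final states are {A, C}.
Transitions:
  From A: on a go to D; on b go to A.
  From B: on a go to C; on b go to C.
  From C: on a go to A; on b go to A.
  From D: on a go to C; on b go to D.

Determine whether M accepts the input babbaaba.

D --b--> D
D --a--> C
C --b--> A
A --b--> A
A --a--> D
D --a--> C
C --b--> A
A --a--> D
End in state D, which is not an accepting state.

rejected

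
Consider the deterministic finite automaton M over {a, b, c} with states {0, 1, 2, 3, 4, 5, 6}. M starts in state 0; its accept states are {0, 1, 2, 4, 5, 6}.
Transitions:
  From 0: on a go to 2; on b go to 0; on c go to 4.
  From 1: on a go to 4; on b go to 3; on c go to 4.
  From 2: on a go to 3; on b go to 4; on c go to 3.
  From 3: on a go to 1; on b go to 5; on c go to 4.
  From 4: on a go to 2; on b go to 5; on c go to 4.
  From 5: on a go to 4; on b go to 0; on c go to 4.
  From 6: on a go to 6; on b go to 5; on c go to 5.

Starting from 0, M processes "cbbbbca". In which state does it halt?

2

0 --c--> 4
4 --b--> 5
5 --b--> 0
0 --b--> 0
0 --b--> 0
0 --c--> 4
4 --a--> 2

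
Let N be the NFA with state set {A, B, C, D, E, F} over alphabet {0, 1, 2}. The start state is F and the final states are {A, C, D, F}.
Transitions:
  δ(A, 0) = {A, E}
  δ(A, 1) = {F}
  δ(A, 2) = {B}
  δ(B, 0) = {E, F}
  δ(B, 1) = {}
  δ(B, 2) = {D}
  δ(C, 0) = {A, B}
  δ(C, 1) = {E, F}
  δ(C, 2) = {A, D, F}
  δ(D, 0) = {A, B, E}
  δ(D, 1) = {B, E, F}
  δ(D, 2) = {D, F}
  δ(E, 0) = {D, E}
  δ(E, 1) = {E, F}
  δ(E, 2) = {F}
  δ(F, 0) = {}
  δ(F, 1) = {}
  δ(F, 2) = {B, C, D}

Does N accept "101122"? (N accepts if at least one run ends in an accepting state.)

Start: {F}
read 1: {}
The reachable set is empty and stays empty for the remaining 5 symbols.
Reachable ∩ accepting = {} — empty.

rejected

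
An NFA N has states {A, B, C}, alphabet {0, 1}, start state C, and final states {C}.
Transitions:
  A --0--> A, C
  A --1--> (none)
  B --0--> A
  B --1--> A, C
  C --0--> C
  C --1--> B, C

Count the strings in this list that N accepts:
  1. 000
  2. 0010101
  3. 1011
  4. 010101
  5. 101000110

5

000: accepted
0010101: accepted
1011: accepted
010101: accepted
101000110: accepted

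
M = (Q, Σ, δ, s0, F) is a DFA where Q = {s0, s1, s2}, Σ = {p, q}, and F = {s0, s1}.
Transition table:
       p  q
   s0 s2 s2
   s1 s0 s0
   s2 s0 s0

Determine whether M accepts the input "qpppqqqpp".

s0 --q--> s2
s2 --p--> s0
s0 --p--> s2
s2 --p--> s0
s0 --q--> s2
s2 --q--> s0
s0 --q--> s2
s2 --p--> s0
s0 --p--> s2
End in state s2, which is not an accepting state.

rejected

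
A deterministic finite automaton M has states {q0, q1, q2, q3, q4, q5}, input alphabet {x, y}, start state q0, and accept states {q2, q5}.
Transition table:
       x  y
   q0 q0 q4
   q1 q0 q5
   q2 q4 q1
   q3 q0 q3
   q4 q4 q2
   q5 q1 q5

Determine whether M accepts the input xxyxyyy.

q0 --x--> q0
q0 --x--> q0
q0 --y--> q4
q4 --x--> q4
q4 --y--> q2
q2 --y--> q1
q1 --y--> q5
End in state q5, which is an accepting state.

accepted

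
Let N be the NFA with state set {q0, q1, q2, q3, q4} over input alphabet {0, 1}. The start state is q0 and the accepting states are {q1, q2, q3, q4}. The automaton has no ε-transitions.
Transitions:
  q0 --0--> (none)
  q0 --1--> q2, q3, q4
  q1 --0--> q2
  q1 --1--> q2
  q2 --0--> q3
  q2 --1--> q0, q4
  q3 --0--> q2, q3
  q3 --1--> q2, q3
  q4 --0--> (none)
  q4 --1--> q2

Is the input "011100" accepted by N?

rejected

Start: {q0}
read 0: {}
The reachable set is empty and stays empty for the remaining 5 symbols.
Reachable ∩ accepting = {} — empty.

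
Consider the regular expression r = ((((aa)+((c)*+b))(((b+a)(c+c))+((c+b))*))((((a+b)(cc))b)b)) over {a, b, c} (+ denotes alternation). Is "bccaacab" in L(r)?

No split of bccaacab into u·v has (((aa)+((c)*+b))(((b+a)(c+c))+((c+b))*)) matching u and ((((a+b)(cc))b)b) matching v.

no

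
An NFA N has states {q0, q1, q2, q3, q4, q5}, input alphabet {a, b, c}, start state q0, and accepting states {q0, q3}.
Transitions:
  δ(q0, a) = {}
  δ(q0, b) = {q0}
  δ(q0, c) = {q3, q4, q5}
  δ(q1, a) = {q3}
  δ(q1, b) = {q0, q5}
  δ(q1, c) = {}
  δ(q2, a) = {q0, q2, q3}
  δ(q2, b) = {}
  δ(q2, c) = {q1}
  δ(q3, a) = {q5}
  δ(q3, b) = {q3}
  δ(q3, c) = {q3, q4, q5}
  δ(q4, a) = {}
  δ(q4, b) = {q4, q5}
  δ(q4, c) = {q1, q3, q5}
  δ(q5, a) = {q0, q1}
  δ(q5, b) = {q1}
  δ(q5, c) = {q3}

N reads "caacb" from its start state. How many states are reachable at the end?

Start: {q0}
read c: {q3, q4, q5}
read a: {q0, q1, q5}
read a: {q0, q1, q3}
read c: {q3, q4, q5}
read b: {q1, q3, q4, q5}
Final reachable set {q1, q3, q4, q5} has 4 states.

4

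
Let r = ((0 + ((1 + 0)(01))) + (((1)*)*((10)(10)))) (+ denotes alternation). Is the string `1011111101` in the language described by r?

no

Neither (0+((1+0)(01))) nor (((1)*)*((10)(10))) matches 1011111101.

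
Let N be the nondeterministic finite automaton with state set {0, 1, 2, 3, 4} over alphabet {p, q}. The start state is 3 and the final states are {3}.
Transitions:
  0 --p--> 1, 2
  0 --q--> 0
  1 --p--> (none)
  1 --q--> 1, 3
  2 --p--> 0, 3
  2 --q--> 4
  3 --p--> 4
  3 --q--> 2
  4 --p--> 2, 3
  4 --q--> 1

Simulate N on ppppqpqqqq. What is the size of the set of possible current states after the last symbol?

5

Start: {3}
read p: {4}
read p: {2, 3}
read p: {0, 3, 4}
read p: {1, 2, 3, 4}
read q: {1, 2, 3, 4}
read p: {0, 2, 3, 4}
read q: {0, 1, 2, 4}
read q: {0, 1, 3, 4}
read q: {0, 1, 2, 3}
read q: {0, 1, 2, 3, 4}
Final reachable set {0, 1, 2, 3, 4} has 5 states.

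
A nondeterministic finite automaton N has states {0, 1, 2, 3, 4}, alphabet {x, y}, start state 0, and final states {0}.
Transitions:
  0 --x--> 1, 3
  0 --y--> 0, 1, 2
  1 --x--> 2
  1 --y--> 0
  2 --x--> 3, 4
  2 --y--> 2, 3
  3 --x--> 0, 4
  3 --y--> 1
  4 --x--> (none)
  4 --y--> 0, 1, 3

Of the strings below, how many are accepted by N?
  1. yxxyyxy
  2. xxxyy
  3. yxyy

3

yxxyyxy: accepted
xxxyy: accepted
yxyy: accepted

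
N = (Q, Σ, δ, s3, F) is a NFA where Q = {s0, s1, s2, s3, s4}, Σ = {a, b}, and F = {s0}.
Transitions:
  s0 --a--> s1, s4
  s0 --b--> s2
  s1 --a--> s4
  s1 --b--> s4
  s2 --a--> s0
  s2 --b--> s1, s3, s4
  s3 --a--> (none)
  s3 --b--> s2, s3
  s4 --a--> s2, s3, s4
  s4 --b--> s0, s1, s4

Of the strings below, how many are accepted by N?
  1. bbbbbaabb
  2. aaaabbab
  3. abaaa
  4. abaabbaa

bbbbbaabb: accepted
aaaabbab: rejected
abaaa: rejected
abaabbaa: rejected

1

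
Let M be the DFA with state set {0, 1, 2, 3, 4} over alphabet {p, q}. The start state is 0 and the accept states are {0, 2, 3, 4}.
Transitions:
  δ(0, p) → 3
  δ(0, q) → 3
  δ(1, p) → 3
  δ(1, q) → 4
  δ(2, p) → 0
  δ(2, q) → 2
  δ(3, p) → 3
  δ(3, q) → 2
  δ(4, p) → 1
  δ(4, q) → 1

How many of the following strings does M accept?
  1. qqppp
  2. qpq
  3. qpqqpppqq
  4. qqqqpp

qqppp: accepted
qpq: accepted
qpqqpppqq: accepted
qqqqpp: accepted

4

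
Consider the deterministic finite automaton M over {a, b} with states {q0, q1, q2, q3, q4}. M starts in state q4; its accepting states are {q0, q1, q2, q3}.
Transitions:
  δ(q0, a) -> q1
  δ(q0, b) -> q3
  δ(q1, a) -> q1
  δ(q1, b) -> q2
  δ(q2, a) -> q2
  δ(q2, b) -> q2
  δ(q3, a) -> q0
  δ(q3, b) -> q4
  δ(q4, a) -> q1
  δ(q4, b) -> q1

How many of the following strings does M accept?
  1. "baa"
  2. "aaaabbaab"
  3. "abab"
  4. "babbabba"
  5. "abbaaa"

"baa": accepted
"aaaabbaab": accepted
"abab": accepted
"babbabba": accepted
"abbaaa": accepted

5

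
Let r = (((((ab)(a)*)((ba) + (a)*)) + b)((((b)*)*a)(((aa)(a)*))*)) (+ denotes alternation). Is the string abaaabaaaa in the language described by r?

yes

Split as abaaa·baaaa: ((((ab)(a)*)((ba)+(a)*))+b) matches abaaa and ((((b)*)*a)(((aa)(a)*))*) matches baaaa.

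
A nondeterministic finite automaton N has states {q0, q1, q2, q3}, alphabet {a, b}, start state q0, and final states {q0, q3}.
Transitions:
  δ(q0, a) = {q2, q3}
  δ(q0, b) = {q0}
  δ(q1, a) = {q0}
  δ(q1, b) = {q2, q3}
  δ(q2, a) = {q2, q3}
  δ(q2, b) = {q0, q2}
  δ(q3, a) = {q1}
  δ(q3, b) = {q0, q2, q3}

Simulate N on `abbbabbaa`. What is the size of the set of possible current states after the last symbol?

Start: {q0}
read a: {q2, q3}
read b: {q0, q2, q3}
read b: {q0, q2, q3}
read b: {q0, q2, q3}
read a: {q1, q2, q3}
read b: {q0, q2, q3}
read b: {q0, q2, q3}
read a: {q1, q2, q3}
read a: {q0, q1, q2, q3}
Final reachable set {q0, q1, q2, q3} has 4 states.

4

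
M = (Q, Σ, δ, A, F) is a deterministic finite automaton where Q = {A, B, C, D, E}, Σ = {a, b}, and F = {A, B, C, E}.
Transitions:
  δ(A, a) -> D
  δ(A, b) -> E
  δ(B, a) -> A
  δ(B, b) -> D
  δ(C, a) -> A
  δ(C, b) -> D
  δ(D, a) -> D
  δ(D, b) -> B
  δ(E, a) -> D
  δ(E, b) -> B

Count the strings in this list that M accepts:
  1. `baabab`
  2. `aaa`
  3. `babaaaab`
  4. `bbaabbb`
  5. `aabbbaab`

`baabab`: accepted
`aaa`: rejected
`babaaaab`: accepted
`bbaabbb`: accepted
`aabbbaab`: accepted

4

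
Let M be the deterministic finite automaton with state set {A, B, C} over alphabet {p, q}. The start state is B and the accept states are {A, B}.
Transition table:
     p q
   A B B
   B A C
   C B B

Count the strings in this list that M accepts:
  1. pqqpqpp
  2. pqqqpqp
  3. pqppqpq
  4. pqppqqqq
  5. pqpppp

4

pqqpqpp: accepted
pqqqpqp: accepted
pqppqpq: rejected
pqppqqqq: accepted
pqpppp: accepted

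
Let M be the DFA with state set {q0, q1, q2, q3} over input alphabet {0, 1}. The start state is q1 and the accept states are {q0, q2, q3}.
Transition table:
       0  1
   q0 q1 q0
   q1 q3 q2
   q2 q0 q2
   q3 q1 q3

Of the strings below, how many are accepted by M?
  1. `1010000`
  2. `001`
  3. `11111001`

3

`1010000`: accepted
`001`: accepted
`11111001`: accepted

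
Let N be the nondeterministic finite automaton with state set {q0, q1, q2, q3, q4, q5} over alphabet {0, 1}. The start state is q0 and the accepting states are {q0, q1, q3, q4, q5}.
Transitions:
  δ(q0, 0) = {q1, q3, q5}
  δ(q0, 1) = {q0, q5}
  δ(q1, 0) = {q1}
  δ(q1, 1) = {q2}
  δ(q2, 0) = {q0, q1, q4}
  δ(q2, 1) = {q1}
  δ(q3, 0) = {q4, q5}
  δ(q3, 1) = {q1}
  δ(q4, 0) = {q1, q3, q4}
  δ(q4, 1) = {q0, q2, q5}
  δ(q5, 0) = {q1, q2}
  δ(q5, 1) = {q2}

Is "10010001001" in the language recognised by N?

Start: {q0}
read 1: {q0, q5}
read 0: {q1, q2, q3, q5}
read 0: {q0, q1, q2, q4, q5}
read 1: {q0, q1, q2, q5}
read 0: {q0, q1, q2, q3, q4, q5}
read 0: {q0, q1, q2, q3, q4, q5}
read 0: {q0, q1, q2, q3, q4, q5}
read 1: {q0, q1, q2, q5}
read 0: {q0, q1, q2, q3, q4, q5}
read 0: {q0, q1, q2, q3, q4, q5}
read 1: {q0, q1, q2, q5}
Reachable ∩ accepting = {q0, q1, q5} — nonempty.

accepted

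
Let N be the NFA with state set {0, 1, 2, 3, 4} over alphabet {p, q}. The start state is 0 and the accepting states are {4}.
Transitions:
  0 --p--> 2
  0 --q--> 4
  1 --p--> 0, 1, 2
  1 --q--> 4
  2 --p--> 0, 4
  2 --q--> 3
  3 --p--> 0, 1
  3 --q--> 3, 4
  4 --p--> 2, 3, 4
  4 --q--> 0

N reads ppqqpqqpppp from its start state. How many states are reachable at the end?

Start: {0}
read p: {2}
read p: {0, 4}
read q: {0, 4}
read q: {0, 4}
read p: {2, 3, 4}
read q: {0, 3, 4}
read q: {0, 3, 4}
read p: {0, 1, 2, 3, 4}
read p: {0, 1, 2, 3, 4}
read p: {0, 1, 2, 3, 4}
read p: {0, 1, 2, 3, 4}
Final reachable set {0, 1, 2, 3, 4} has 5 states.

5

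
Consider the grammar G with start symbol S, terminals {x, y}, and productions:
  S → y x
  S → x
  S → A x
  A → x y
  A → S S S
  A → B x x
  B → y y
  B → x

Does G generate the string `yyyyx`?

no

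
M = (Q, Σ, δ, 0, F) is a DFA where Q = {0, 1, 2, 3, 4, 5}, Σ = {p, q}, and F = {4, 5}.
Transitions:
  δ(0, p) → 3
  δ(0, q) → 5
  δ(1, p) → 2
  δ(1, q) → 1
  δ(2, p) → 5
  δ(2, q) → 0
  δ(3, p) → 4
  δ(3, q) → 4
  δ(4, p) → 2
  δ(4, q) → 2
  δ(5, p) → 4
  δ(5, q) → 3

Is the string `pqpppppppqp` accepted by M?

0 --p--> 3
3 --q--> 4
4 --p--> 2
2 --p--> 5
5 --p--> 4
4 --p--> 2
2 --p--> 5
5 --p--> 4
4 --p--> 2
2 --q--> 0
0 --p--> 3
End in state 3, which is not an accepting state.

rejected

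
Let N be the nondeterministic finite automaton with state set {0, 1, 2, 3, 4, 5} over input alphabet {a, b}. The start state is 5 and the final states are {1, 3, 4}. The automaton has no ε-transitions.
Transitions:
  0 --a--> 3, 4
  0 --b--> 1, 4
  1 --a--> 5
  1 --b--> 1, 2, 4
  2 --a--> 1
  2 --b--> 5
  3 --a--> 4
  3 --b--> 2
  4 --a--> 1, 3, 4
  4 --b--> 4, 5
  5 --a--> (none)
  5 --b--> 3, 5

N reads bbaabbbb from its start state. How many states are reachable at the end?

Start: {5}
read b: {3, 5}
read b: {2, 3, 5}
read a: {1, 4}
read a: {1, 3, 4, 5}
read b: {1, 2, 3, 4, 5}
read b: {1, 2, 3, 4, 5}
read b: {1, 2, 3, 4, 5}
read b: {1, 2, 3, 4, 5}
Final reachable set {1, 2, 3, 4, 5} has 5 states.

5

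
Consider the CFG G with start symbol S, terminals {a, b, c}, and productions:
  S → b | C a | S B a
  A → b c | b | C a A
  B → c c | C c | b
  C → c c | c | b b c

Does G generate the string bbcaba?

yes

S ⇒ SBa ⇒ CaBa ⇒ bbcaBa ⇒ bbcaba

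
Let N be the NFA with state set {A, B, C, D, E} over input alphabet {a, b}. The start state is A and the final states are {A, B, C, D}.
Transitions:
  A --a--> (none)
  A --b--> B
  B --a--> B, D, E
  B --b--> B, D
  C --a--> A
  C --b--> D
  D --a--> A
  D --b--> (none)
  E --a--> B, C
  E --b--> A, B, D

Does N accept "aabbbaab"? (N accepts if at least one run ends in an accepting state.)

Start: {A}
read a: {}
The reachable set is empty and stays empty for the remaining 7 symbols.
Reachable ∩ accepting = {} — empty.

rejected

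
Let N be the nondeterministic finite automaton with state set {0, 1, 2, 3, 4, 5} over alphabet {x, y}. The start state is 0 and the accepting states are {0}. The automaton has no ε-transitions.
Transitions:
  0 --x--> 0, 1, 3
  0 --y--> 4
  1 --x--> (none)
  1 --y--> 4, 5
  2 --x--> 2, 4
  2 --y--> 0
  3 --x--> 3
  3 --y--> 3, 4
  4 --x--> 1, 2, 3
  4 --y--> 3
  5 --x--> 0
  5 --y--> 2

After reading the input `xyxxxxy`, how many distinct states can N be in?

4

Start: {0}
read x: {0, 1, 3}
read y: {3, 4, 5}
read x: {0, 1, 2, 3}
read x: {0, 1, 2, 3, 4}
read x: {0, 1, 2, 3, 4}
read x: {0, 1, 2, 3, 4}
read y: {0, 3, 4, 5}
Final reachable set {0, 3, 4, 5} has 4 states.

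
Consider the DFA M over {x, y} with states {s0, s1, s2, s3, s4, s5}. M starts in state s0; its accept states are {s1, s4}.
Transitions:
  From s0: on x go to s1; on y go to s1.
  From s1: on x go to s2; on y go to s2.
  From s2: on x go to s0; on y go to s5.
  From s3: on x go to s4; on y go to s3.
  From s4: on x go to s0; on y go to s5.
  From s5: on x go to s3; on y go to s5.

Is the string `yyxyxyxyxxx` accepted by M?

s0 --y--> s1
s1 --y--> s2
s2 --x--> s0
s0 --y--> s1
s1 --x--> s2
s2 --y--> s5
s5 --x--> s3
s3 --y--> s3
s3 --x--> s4
s4 --x--> s0
s0 --x--> s1
End in state s1, which is an accepting state.

accepted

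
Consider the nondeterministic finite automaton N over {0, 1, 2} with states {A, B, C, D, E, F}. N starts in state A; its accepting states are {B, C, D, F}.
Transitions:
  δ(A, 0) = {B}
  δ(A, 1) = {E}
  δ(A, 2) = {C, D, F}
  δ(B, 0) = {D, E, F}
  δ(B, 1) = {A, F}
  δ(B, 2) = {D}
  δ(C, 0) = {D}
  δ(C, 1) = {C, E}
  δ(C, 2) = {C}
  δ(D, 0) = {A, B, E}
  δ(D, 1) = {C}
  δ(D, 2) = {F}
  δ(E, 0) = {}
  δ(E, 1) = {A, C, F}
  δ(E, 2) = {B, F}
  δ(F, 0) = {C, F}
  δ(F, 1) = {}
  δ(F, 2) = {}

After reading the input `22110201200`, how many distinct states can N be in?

Start: {A}
read 2: {C, D, F}
read 2: {C, F}
read 1: {C, E}
read 1: {A, C, E, F}
read 0: {B, C, D, F}
read 2: {C, D, F}
read 0: {A, B, C, D, E, F}
read 1: {A, C, E, F}
read 2: {B, C, D, F}
read 0: {A, B, C, D, E, F}
read 0: {A, B, C, D, E, F}
Final reachable set {A, B, C, D, E, F} has 6 states.

6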